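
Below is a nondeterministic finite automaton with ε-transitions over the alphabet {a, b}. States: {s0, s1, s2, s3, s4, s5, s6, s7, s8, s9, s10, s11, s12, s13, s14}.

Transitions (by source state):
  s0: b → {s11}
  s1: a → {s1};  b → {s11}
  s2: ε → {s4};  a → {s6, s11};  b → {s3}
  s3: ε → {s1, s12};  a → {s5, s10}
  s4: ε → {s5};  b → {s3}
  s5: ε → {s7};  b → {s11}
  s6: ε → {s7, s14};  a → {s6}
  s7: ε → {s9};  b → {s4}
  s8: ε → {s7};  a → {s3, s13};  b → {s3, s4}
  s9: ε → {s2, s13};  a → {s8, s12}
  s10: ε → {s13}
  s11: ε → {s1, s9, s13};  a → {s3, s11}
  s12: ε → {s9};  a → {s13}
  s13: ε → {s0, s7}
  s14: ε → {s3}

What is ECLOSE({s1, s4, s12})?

Start with {s1, s4, s12}.
From s4 via ε: add s5.
From s12 via ε: add s9.
From s5 via ε: add s7.
From s9 via ε: add s2, s13.
From s13 via ε: add s0.
No new states can be added; the closed set is {s0, s1, s2, s4, s5, s7, s9, s12, s13}.

{s0, s1, s2, s4, s5, s7, s9, s12, s13}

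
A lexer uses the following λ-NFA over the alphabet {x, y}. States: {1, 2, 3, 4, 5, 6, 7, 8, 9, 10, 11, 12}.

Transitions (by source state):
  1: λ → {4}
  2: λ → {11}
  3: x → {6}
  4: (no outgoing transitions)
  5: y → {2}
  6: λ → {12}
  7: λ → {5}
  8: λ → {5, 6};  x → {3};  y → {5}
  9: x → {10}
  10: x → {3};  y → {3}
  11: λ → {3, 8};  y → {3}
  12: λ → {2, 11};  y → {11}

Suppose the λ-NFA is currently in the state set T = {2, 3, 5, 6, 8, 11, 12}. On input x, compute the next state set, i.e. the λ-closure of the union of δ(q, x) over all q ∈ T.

3 on x → {6}.
8 on x → {3}.
No x-transition from 2, 5, 6, 11, 12.
Union after reading x: {3, 6}.
Now take the λ-closure:
From 6 via λ: add 12.
From 12 via λ: add 2, 11.
From 11 via λ: add 8.
From 8 via λ: add 5.
No new states can be added; the closed set is {2, 3, 5, 6, 8, 11, 12}.

{2, 3, 5, 6, 8, 11, 12}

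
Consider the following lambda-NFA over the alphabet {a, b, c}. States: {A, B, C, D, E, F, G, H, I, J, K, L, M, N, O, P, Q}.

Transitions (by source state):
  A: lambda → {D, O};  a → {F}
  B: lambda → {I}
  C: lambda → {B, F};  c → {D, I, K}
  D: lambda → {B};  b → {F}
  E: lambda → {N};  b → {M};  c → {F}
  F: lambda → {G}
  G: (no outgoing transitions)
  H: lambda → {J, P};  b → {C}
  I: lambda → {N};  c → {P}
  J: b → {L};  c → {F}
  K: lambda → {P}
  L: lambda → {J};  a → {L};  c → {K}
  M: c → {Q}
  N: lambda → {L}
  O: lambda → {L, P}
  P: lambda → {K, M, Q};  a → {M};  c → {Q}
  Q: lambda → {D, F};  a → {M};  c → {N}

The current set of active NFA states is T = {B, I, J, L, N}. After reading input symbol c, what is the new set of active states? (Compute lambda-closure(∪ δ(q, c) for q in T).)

I on c → {P}.
J on c → {F}.
L on c → {K}.
No c-transition from B, N.
Union after reading c: {F, K, P}.
Now take the lambda-closure:
From F via lambda: add G.
From P via lambda: add M, Q.
From Q via lambda: add D.
From D via lambda: add B.
From B via lambda: add I.
From I via lambda: add N.
From N via lambda: add L.
From L via lambda: add J.
No new states can be added; the closed set is {B, D, F, G, I, J, K, L, M, N, P, Q}.

{B, D, F, G, I, J, K, L, M, N, P, Q}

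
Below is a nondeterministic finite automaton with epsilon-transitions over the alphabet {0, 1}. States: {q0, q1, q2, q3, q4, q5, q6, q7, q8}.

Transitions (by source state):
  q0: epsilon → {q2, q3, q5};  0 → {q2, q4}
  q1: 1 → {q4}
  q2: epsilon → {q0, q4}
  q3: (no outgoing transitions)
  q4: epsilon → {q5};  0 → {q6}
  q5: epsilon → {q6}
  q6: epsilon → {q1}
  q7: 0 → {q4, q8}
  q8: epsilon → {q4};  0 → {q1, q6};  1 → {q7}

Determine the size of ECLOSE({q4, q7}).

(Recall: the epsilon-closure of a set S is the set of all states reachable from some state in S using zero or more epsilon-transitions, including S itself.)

5

Start with {q4, q7}.
From q4 via epsilon: add q5.
From q5 via epsilon: add q6.
From q6 via epsilon: add q1.
epsilon-closure = {q1, q4, q5, q6, q7}, which has 5 states.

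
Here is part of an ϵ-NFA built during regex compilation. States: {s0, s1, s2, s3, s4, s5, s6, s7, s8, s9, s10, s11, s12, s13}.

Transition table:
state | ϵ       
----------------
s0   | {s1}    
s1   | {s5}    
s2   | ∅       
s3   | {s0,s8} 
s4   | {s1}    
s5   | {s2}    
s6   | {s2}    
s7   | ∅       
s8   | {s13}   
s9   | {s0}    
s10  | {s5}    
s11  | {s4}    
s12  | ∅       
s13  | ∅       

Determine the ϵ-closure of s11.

Start with {s11}.
From s11 via ϵ: add s4.
From s4 via ϵ: add s1.
From s1 via ϵ: add s5.
From s5 via ϵ: add s2.
No new states can be added; the closed set is {s1, s2, s4, s5, s11}.

{s1, s2, s4, s5, s11}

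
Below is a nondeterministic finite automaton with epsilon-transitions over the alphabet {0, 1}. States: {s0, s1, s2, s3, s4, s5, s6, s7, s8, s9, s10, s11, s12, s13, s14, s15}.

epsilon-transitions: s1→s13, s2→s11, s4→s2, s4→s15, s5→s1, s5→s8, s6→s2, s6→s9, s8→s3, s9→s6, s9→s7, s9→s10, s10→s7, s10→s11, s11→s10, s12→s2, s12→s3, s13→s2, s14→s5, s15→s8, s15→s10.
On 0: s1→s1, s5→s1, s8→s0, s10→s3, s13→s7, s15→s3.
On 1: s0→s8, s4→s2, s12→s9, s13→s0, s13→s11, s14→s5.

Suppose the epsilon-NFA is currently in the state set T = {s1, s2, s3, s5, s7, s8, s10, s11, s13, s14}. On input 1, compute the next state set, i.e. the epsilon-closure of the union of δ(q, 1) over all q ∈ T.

{s0, s1, s2, s3, s5, s7, s8, s10, s11, s13}

s13 on 1 → {s0, s11}.
s14 on 1 → {s5}.
No 1-transition from s1, s2, s3, s5, s7, s8, s10, s11.
Union after reading 1: {s0, s5, s11}.
Now take the epsilon-closure:
From s5 via epsilon: add s1, s8.
From s11 via epsilon: add s10.
From s1 via epsilon: add s13.
From s8 via epsilon: add s3.
From s10 via epsilon: add s7.
From s13 via epsilon: add s2.
No new states can be added; the closed set is {s0, s1, s2, s3, s5, s7, s8, s10, s11, s13}.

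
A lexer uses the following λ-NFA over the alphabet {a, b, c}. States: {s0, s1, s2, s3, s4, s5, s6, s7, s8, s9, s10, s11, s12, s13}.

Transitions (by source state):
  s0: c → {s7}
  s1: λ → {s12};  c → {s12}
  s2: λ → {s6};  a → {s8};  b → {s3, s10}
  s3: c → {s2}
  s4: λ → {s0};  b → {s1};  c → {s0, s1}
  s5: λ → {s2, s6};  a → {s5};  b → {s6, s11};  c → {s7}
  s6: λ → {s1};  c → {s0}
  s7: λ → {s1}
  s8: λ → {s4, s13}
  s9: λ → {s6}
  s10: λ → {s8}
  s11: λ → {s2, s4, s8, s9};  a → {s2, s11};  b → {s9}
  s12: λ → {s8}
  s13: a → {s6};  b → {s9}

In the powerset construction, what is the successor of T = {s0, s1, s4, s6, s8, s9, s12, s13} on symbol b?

s4 on b → {s1}.
s13 on b → {s9}.
No b-transition from s0, s1, s6, s8, s9, s12.
Union after reading b: {s1, s9}.
Now take the λ-closure:
From s1 via λ: add s12.
From s9 via λ: add s6.
From s12 via λ: add s8.
From s8 via λ: add s4, s13.
From s4 via λ: add s0.
No new states can be added; the closed set is {s0, s1, s4, s6, s8, s9, s12, s13}.

{s0, s1, s4, s6, s8, s9, s12, s13}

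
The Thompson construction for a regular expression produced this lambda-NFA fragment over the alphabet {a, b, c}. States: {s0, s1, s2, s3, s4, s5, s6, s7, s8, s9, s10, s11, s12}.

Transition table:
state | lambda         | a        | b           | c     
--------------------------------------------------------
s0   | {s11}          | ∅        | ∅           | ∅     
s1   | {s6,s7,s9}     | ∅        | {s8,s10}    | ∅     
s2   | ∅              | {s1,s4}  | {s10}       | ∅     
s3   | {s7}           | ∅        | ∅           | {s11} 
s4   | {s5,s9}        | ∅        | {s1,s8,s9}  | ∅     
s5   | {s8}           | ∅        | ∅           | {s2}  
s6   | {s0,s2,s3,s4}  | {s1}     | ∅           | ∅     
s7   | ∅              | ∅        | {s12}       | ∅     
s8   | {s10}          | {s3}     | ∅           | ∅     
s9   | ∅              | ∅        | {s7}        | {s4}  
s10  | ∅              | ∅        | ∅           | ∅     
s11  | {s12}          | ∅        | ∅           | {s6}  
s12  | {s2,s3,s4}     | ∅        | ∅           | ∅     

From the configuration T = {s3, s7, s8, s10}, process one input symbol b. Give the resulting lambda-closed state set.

s7 on b → {s12}.
No b-transition from s3, s8, s10.
Union after reading b: {s12}.
Now take the lambda-closure:
From s12 via lambda: add s2, s3, s4.
From s3 via lambda: add s7.
From s4 via lambda: add s5, s9.
From s5 via lambda: add s8.
From s8 via lambda: add s10.
No new states can be added; the closed set is {s2, s3, s4, s5, s7, s8, s9, s10, s12}.

{s2, s3, s4, s5, s7, s8, s9, s10, s12}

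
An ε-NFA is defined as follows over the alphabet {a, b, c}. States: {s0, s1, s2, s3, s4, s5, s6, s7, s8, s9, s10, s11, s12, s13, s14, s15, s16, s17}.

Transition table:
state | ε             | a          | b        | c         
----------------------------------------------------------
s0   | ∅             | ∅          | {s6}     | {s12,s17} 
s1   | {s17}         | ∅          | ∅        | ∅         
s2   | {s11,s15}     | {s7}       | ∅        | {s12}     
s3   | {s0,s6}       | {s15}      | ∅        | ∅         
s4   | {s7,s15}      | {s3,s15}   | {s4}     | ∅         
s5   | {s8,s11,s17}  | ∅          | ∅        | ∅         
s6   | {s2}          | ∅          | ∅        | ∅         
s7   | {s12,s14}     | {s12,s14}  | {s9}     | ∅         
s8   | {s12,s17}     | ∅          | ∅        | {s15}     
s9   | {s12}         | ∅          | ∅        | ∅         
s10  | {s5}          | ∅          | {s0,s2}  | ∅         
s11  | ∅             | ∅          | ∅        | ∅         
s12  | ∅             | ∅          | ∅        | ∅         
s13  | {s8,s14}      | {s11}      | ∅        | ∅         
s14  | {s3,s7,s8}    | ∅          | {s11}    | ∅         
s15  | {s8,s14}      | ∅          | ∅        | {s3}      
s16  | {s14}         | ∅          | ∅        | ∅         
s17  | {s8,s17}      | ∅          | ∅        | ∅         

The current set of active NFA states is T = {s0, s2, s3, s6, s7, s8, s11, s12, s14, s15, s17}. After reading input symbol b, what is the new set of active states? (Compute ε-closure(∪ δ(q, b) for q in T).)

s0 on b → {s6}.
s7 on b → {s9}.
s14 on b → {s11}.
No b-transition from s2, s3, s6, s8, s11, s12, s15, s17.
Union after reading b: {s6, s9, s11}.
Now take the ε-closure:
From s6 via ε: add s2.
From s9 via ε: add s12.
From s2 via ε: add s15.
From s15 via ε: add s8, s14.
From s8 via ε: add s17.
From s14 via ε: add s3, s7.
From s3 via ε: add s0.
No new states can be added; the closed set is {s0, s2, s3, s6, s7, s8, s9, s11, s12, s14, s15, s17}.

{s0, s2, s3, s6, s7, s8, s9, s11, s12, s14, s15, s17}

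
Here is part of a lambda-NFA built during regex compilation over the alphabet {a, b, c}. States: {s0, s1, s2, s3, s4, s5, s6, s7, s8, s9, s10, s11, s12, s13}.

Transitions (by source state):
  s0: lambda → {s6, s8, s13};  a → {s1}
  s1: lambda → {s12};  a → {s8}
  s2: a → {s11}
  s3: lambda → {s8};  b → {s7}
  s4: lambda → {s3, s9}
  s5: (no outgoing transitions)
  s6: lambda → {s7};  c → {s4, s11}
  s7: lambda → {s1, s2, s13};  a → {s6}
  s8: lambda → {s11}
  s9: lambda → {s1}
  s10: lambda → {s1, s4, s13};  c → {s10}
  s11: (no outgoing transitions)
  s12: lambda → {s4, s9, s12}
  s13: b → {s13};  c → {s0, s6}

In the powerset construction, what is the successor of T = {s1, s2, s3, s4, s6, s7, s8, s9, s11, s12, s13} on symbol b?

{s1, s2, s3, s4, s7, s8, s9, s11, s12, s13}

s3 on b → {s7}.
s13 on b → {s13}.
No b-transition from s1, s2, s4, s6, s7, s8, s9, s11, s12.
Union after reading b: {s7, s13}.
Now take the lambda-closure:
From s7 via lambda: add s1, s2.
From s1 via lambda: add s12.
From s12 via lambda: add s4, s9.
From s4 via lambda: add s3.
From s3 via lambda: add s8.
From s8 via lambda: add s11.
No new states can be added; the closed set is {s1, s2, s3, s4, s7, s8, s9, s11, s12, s13}.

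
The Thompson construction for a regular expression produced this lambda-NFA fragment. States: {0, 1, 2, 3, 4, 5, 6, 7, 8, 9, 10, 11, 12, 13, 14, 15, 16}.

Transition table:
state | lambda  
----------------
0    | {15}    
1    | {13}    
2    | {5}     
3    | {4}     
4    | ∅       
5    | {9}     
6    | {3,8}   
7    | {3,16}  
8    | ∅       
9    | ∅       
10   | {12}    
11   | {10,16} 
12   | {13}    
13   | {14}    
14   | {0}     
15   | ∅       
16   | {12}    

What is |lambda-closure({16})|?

Start with {16}.
From 16 via lambda: add 12.
From 12 via lambda: add 13.
From 13 via lambda: add 14.
From 14 via lambda: add 0.
From 0 via lambda: add 15.
lambda-closure = {0, 12, 13, 14, 15, 16}, which has 6 states.

6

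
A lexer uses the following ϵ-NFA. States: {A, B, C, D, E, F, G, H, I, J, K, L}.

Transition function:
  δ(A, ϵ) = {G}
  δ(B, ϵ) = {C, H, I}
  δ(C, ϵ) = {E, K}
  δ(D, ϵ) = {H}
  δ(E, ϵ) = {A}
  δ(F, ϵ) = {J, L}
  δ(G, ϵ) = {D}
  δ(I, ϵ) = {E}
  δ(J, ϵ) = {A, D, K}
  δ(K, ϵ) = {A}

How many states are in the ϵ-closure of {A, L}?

Start with {A, L}.
From A via ϵ: add G.
From G via ϵ: add D.
From D via ϵ: add H.
ϵ-closure = {A, D, G, H, L}, which has 5 states.

5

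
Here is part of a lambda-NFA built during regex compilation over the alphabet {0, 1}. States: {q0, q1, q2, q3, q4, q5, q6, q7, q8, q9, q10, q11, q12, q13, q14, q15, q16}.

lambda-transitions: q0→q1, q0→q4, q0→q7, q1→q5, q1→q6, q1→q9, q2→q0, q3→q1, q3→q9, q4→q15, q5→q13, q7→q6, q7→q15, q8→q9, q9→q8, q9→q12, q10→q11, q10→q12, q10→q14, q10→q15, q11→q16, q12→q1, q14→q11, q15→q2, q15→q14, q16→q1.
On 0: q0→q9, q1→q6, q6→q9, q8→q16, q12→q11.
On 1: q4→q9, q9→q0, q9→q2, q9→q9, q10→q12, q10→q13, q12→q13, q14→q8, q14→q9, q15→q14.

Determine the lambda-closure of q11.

{q1, q5, q6, q8, q9, q11, q12, q13, q16}

Start with {q11}.
From q11 via lambda: add q16.
From q16 via lambda: add q1.
From q1 via lambda: add q5, q6, q9.
From q5 via lambda: add q13.
From q9 via lambda: add q8, q12.
No new states can be added; the closed set is {q1, q5, q6, q8, q9, q11, q12, q13, q16}.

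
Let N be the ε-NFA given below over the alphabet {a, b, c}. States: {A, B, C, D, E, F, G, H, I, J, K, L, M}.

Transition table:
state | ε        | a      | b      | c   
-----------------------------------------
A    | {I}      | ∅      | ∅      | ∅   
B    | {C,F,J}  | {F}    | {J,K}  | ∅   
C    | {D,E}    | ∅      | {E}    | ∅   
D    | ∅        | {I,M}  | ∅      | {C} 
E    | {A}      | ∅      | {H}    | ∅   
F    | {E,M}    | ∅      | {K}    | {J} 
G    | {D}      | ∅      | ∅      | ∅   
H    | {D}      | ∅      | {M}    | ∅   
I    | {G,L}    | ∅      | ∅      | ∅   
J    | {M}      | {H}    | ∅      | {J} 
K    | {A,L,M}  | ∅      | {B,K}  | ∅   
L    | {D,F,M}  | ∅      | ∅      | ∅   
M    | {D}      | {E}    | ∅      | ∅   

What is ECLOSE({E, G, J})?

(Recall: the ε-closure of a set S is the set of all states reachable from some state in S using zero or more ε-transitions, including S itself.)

{A, D, E, F, G, I, J, L, M}

Start with {E, G, J}.
From E via ε: add A.
From G via ε: add D.
From J via ε: add M.
From A via ε: add I.
From I via ε: add L.
From L via ε: add F.
No new states can be added; the closed set is {A, D, E, F, G, I, J, L, M}.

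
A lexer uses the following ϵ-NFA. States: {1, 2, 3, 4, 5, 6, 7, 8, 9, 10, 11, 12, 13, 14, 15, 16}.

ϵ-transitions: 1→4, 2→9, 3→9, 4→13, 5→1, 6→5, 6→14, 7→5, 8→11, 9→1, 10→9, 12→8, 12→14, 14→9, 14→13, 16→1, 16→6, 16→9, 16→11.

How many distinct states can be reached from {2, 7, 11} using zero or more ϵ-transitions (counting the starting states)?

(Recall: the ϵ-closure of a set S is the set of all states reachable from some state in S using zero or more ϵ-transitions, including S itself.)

8

Start with {2, 7, 11}.
From 2 via ϵ: add 9.
From 7 via ϵ: add 5.
From 5 via ϵ: add 1.
From 1 via ϵ: add 4.
From 4 via ϵ: add 13.
ϵ-closure = {1, 2, 4, 5, 7, 9, 11, 13}, which has 8 states.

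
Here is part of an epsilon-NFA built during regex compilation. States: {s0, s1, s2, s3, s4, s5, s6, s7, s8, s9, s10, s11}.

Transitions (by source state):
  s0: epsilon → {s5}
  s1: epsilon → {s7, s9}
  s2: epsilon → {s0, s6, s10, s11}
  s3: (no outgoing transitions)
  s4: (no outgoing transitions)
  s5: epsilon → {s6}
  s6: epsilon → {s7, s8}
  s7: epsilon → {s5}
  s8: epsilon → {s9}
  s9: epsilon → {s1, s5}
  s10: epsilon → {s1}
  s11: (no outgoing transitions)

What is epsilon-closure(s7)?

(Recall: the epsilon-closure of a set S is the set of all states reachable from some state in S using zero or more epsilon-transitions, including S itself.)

{s1, s5, s6, s7, s8, s9}

Start with {s7}.
From s7 via epsilon: add s5.
From s5 via epsilon: add s6.
From s6 via epsilon: add s8.
From s8 via epsilon: add s9.
From s9 via epsilon: add s1.
No new states can be added; the closed set is {s1, s5, s6, s7, s8, s9}.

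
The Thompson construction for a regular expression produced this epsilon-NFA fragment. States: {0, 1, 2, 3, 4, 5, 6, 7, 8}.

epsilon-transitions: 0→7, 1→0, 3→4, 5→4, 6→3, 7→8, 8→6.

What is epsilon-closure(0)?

{0, 3, 4, 6, 7, 8}

Start with {0}.
From 0 via epsilon: add 7.
From 7 via epsilon: add 8.
From 8 via epsilon: add 6.
From 6 via epsilon: add 3.
From 3 via epsilon: add 4.
No new states can be added; the closed set is {0, 3, 4, 6, 7, 8}.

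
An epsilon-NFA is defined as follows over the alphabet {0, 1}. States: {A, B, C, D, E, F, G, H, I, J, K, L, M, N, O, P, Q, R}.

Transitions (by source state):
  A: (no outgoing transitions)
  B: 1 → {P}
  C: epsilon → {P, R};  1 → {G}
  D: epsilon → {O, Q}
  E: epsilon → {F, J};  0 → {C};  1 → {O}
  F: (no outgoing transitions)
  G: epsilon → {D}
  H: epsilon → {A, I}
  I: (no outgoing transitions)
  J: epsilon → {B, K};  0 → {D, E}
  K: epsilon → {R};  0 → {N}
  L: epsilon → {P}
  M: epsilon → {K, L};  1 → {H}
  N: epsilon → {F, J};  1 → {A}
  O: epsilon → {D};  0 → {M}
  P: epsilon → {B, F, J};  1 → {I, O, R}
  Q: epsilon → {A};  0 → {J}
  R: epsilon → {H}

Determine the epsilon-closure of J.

Start with {J}.
From J via epsilon: add B, K.
From K via epsilon: add R.
From R via epsilon: add H.
From H via epsilon: add A, I.
No new states can be added; the closed set is {A, B, H, I, J, K, R}.

{A, B, H, I, J, K, R}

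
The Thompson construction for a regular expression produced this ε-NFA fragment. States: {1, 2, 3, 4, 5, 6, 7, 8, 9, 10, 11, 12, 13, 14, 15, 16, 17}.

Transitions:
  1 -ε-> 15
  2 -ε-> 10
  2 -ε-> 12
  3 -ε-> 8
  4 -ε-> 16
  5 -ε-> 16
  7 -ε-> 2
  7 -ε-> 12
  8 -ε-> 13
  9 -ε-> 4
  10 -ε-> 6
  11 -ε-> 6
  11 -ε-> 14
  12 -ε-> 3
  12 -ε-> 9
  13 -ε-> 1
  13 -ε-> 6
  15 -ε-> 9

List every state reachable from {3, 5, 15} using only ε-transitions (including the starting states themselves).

Start with {3, 5, 15}.
From 3 via ε: add 8.
From 5 via ε: add 16.
From 15 via ε: add 9.
From 8 via ε: add 13.
From 9 via ε: add 4.
From 13 via ε: add 1, 6.
No new states can be added; the closed set is {1, 3, 4, 5, 6, 8, 9, 13, 15, 16}.

{1, 3, 4, 5, 6, 8, 9, 13, 15, 16}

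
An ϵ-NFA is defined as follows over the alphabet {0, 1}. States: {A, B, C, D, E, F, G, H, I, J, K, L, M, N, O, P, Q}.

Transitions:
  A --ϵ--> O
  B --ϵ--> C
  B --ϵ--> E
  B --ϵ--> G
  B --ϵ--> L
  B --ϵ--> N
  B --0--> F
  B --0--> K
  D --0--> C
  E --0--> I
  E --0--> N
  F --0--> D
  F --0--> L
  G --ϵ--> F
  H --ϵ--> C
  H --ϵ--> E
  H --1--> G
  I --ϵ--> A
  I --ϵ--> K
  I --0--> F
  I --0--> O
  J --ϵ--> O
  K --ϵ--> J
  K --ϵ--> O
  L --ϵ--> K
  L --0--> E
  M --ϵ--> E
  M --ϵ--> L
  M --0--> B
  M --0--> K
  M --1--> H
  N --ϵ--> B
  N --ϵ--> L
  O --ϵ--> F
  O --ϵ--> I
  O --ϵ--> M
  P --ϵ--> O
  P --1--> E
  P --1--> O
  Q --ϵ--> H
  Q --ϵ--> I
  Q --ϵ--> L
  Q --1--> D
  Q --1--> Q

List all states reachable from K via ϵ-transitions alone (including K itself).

{A, E, F, I, J, K, L, M, O}

Start with {K}.
From K via ϵ: add J, O.
From O via ϵ: add F, I, M.
From I via ϵ: add A.
From M via ϵ: add E, L.
No new states can be added; the closed set is {A, E, F, I, J, K, L, M, O}.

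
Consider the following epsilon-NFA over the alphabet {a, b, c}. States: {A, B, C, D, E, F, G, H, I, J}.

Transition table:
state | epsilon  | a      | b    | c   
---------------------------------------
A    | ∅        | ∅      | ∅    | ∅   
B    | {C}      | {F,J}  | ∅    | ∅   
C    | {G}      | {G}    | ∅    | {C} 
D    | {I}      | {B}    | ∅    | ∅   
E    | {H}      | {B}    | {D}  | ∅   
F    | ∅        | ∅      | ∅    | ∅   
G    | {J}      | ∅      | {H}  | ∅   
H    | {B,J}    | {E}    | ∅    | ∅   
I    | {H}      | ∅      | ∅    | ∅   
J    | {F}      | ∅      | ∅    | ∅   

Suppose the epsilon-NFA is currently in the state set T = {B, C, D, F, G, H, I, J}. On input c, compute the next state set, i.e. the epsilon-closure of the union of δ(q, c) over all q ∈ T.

C on c → {C}.
No c-transition from B, D, F, G, H, I, J.
Union after reading c: {C}.
Now take the epsilon-closure:
From C via epsilon: add G.
From G via epsilon: add J.
From J via epsilon: add F.
No new states can be added; the closed set is {C, F, G, J}.

{C, F, G, J}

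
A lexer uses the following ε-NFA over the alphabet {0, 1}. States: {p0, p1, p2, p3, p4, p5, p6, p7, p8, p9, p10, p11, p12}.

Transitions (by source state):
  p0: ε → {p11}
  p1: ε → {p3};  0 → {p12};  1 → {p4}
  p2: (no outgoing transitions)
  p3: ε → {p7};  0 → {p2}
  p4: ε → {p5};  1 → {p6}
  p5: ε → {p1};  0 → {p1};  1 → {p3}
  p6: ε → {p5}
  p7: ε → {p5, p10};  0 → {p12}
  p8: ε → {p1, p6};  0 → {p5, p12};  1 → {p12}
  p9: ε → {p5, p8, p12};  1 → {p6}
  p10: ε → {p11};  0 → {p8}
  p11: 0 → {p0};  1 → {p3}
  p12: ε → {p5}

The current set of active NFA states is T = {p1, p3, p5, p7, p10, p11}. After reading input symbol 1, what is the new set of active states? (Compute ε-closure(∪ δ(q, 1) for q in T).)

{p1, p3, p4, p5, p7, p10, p11}

p1 on 1 → {p4}.
p5 on 1 → {p3}.
p11 on 1 → {p3}.
No 1-transition from p3, p7, p10.
Union after reading 1: {p3, p4}.
Now take the ε-closure:
From p3 via ε: add p7.
From p4 via ε: add p5.
From p5 via ε: add p1.
From p7 via ε: add p10.
From p10 via ε: add p11.
No new states can be added; the closed set is {p1, p3, p4, p5, p7, p10, p11}.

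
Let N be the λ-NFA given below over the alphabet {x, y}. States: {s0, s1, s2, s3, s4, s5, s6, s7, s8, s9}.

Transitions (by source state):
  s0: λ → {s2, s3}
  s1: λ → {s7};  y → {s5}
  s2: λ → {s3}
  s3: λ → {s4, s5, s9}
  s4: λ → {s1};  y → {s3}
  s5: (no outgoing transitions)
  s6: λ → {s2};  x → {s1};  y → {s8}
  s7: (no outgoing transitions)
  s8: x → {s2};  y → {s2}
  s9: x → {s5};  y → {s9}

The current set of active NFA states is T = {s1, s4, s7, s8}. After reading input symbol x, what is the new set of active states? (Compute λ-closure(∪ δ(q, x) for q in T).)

s8 on x → {s2}.
No x-transition from s1, s4, s7.
Union after reading x: {s2}.
Now take the λ-closure:
From s2 via λ: add s3.
From s3 via λ: add s4, s5, s9.
From s4 via λ: add s1.
From s1 via λ: add s7.
No new states can be added; the closed set is {s1, s2, s3, s4, s5, s7, s9}.

{s1, s2, s3, s4, s5, s7, s9}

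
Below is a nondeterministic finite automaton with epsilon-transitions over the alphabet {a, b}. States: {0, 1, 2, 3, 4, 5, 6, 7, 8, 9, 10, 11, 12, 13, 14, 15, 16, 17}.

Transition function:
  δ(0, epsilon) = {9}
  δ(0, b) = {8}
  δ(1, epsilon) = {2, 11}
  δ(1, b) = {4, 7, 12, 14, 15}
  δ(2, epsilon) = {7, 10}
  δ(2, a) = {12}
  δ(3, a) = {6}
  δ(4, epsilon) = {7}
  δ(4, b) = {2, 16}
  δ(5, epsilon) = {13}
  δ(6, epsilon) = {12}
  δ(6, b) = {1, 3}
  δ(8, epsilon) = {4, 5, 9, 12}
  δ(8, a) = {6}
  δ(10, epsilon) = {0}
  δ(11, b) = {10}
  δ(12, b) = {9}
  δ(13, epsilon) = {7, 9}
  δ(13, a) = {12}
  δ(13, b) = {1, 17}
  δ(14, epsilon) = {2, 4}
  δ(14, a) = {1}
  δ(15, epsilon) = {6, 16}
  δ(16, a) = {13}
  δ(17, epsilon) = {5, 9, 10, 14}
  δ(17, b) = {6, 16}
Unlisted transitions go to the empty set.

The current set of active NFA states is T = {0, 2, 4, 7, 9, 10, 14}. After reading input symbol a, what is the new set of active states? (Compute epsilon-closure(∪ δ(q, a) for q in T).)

{0, 1, 2, 7, 9, 10, 11, 12}

2 on a → {12}.
14 on a → {1}.
No a-transition from 0, 4, 7, 9, 10.
Union after reading a: {1, 12}.
Now take the epsilon-closure:
From 1 via epsilon: add 2, 11.
From 2 via epsilon: add 7, 10.
From 10 via epsilon: add 0.
From 0 via epsilon: add 9.
No new states can be added; the closed set is {0, 1, 2, 7, 9, 10, 11, 12}.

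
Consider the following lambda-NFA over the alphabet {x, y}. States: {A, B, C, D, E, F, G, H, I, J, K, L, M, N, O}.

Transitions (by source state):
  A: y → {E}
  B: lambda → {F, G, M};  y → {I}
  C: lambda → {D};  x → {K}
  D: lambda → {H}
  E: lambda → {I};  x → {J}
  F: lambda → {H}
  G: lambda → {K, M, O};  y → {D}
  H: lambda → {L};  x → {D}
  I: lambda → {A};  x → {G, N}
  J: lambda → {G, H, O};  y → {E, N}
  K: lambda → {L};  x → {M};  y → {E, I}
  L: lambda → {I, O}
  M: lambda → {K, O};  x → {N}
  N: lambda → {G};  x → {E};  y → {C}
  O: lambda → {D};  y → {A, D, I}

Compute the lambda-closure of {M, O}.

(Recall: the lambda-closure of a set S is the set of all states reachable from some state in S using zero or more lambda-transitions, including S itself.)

{A, D, H, I, K, L, M, O}

Start with {M, O}.
From M via lambda: add K.
From O via lambda: add D.
From D via lambda: add H.
From K via lambda: add L.
From L via lambda: add I.
From I via lambda: add A.
No new states can be added; the closed set is {A, D, H, I, K, L, M, O}.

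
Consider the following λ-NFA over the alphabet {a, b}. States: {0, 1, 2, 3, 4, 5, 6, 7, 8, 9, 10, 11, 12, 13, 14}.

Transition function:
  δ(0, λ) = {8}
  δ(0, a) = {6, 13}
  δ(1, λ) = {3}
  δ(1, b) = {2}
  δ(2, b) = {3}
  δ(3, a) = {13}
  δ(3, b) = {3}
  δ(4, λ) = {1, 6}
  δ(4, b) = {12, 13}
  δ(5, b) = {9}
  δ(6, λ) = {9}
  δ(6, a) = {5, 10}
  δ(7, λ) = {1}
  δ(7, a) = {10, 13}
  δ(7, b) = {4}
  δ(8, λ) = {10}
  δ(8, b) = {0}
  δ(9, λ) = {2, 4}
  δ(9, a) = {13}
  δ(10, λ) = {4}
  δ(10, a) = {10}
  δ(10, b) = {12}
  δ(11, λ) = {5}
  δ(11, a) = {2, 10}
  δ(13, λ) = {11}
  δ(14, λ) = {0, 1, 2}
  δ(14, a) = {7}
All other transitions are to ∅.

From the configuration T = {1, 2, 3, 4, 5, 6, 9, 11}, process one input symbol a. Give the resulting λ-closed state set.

{1, 2, 3, 4, 5, 6, 9, 10, 11, 13}

3 on a → {13}.
6 on a → {5, 10}.
9 on a → {13}.
11 on a → {2, 10}.
No a-transition from 1, 2, 4, 5.
Union after reading a: {2, 5, 10, 13}.
Now take the λ-closure:
From 10 via λ: add 4.
From 13 via λ: add 11.
From 4 via λ: add 1, 6.
From 1 via λ: add 3.
From 6 via λ: add 9.
No new states can be added; the closed set is {1, 2, 3, 4, 5, 6, 9, 10, 11, 13}.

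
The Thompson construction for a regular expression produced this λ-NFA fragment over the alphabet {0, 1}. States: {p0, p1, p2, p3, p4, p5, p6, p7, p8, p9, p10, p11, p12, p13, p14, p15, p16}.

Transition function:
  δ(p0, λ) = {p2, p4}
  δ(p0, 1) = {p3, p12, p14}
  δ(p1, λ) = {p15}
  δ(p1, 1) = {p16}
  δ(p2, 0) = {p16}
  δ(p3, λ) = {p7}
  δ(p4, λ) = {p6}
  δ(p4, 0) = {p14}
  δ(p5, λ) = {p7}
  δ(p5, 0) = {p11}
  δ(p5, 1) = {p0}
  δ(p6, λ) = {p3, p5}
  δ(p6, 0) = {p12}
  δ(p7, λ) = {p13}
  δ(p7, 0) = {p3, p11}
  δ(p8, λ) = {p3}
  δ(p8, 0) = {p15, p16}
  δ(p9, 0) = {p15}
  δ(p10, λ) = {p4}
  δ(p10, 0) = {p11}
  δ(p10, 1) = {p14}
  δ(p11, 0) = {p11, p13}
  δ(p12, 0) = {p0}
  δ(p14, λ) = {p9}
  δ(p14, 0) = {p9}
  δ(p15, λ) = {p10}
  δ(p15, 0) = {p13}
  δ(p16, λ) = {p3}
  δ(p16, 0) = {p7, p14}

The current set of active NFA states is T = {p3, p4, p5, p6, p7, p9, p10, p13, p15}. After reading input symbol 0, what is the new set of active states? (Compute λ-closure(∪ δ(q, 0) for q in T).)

{p3, p4, p5, p6, p7, p9, p10, p11, p12, p13, p14, p15}

p4 on 0 → {p14}.
p5 on 0 → {p11}.
p6 on 0 → {p12}.
p7 on 0 → {p3, p11}.
p9 on 0 → {p15}.
p10 on 0 → {p11}.
p15 on 0 → {p13}.
No 0-transition from p3, p13.
Union after reading 0: {p3, p11, p12, p13, p14, p15}.
Now take the λ-closure:
From p3 via λ: add p7.
From p14 via λ: add p9.
From p15 via λ: add p10.
From p10 via λ: add p4.
From p4 via λ: add p6.
From p6 via λ: add p5.
No new states can be added; the closed set is {p3, p4, p5, p6, p7, p9, p10, p11, p12, p13, p14, p15}.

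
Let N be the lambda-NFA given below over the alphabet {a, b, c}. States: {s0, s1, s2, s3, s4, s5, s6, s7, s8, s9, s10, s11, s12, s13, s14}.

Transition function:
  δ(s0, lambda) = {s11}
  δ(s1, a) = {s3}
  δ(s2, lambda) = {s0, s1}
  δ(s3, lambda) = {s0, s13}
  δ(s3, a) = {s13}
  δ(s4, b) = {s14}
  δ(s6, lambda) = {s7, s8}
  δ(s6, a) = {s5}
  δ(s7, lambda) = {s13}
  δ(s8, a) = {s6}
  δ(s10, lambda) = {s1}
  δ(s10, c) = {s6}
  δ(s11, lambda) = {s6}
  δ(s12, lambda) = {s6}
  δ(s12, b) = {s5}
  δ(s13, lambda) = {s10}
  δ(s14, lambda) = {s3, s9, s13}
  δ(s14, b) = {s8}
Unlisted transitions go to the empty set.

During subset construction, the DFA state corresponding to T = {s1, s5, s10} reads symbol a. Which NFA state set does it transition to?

s1 on a → {s3}.
No a-transition from s5, s10.
Union after reading a: {s3}.
Now take the lambda-closure:
From s3 via lambda: add s0, s13.
From s0 via lambda: add s11.
From s13 via lambda: add s10.
From s10 via lambda: add s1.
From s11 via lambda: add s6.
From s6 via lambda: add s7, s8.
No new states can be added; the closed set is {s0, s1, s3, s6, s7, s8, s10, s11, s13}.

{s0, s1, s3, s6, s7, s8, s10, s11, s13}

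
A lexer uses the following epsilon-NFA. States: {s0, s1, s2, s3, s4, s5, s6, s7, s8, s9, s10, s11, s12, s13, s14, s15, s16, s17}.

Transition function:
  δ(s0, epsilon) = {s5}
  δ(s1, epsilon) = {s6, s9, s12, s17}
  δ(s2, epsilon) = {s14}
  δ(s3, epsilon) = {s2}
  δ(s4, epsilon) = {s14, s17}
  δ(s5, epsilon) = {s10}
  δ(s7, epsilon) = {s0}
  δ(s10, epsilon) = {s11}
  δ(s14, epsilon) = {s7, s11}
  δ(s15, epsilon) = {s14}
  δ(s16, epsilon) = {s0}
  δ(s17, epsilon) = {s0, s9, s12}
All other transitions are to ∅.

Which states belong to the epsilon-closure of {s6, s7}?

{s0, s5, s6, s7, s10, s11}

Start with {s6, s7}.
From s7 via epsilon: add s0.
From s0 via epsilon: add s5.
From s5 via epsilon: add s10.
From s10 via epsilon: add s11.
No new states can be added; the closed set is {s0, s5, s6, s7, s10, s11}.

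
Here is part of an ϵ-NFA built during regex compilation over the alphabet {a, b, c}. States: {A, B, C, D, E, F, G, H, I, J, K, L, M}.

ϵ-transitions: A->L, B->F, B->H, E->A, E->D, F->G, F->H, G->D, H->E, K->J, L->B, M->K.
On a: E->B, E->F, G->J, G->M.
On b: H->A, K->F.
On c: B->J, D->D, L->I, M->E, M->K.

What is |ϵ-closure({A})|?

8

Start with {A}.
From A via ϵ: add L.
From L via ϵ: add B.
From B via ϵ: add F, H.
From F via ϵ: add G.
From H via ϵ: add E.
From E via ϵ: add D.
ϵ-closure = {A, B, D, E, F, G, H, L}, which has 8 states.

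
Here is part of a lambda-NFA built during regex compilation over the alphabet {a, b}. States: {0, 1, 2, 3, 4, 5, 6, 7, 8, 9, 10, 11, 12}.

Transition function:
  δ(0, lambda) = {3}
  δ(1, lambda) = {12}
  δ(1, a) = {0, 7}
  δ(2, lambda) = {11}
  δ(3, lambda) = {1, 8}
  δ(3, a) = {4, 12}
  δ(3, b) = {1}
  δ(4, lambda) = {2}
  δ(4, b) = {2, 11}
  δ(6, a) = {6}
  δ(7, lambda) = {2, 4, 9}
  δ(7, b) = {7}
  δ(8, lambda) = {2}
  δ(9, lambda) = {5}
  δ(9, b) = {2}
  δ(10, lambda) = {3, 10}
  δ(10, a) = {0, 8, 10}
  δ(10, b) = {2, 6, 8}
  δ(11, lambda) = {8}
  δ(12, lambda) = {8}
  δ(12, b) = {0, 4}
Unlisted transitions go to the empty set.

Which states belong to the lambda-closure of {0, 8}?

{0, 1, 2, 3, 8, 11, 12}

Start with {0, 8}.
From 0 via lambda: add 3.
From 8 via lambda: add 2.
From 2 via lambda: add 11.
From 3 via lambda: add 1.
From 1 via lambda: add 12.
No new states can be added; the closed set is {0, 1, 2, 3, 8, 11, 12}.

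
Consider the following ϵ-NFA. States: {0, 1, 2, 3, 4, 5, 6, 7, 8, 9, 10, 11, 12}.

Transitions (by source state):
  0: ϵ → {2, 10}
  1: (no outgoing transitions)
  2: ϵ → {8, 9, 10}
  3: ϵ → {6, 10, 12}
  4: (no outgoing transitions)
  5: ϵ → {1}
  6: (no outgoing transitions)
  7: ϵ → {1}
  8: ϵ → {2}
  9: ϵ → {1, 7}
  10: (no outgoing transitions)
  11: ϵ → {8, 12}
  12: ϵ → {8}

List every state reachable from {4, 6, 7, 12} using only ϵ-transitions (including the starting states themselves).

{1, 2, 4, 6, 7, 8, 9, 10, 12}

Start with {4, 6, 7, 12}.
From 7 via ϵ: add 1.
From 12 via ϵ: add 8.
From 8 via ϵ: add 2.
From 2 via ϵ: add 9, 10.
No new states can be added; the closed set is {1, 2, 4, 6, 7, 8, 9, 10, 12}.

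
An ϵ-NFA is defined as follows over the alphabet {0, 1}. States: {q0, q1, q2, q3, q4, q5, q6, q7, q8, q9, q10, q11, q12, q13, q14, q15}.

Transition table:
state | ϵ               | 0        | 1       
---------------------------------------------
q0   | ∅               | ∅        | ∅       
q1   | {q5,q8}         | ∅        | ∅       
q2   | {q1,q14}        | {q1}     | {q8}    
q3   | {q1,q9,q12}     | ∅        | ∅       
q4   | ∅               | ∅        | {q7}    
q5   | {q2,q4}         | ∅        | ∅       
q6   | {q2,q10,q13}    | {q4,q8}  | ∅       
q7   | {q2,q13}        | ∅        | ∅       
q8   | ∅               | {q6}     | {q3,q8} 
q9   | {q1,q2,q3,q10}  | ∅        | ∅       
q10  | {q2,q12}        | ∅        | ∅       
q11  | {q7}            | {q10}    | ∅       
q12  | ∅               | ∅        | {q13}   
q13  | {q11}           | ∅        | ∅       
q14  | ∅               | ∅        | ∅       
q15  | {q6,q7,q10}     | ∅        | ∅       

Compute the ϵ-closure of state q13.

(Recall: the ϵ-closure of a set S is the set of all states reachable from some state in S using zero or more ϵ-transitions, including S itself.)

Start with {q13}.
From q13 via ϵ: add q11.
From q11 via ϵ: add q7.
From q7 via ϵ: add q2.
From q2 via ϵ: add q1, q14.
From q1 via ϵ: add q5, q8.
From q5 via ϵ: add q4.
No new states can be added; the closed set is {q1, q2, q4, q5, q7, q8, q11, q13, q14}.

{q1, q2, q4, q5, q7, q8, q11, q13, q14}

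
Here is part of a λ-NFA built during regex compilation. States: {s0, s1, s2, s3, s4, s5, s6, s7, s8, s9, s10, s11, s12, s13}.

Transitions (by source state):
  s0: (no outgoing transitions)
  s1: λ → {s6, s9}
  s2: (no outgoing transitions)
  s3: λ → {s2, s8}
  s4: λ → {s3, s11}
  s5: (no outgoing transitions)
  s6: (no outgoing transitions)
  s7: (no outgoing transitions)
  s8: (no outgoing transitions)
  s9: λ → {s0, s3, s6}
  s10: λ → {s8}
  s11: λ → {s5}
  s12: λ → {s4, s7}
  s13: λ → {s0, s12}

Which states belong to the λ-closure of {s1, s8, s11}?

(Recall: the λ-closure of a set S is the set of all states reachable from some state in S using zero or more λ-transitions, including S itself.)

Start with {s1, s8, s11}.
From s1 via λ: add s6, s9.
From s11 via λ: add s5.
From s9 via λ: add s0, s3.
From s3 via λ: add s2.
No new states can be added; the closed set is {s0, s1, s2, s3, s5, s6, s8, s9, s11}.

{s0, s1, s2, s3, s5, s6, s8, s9, s11}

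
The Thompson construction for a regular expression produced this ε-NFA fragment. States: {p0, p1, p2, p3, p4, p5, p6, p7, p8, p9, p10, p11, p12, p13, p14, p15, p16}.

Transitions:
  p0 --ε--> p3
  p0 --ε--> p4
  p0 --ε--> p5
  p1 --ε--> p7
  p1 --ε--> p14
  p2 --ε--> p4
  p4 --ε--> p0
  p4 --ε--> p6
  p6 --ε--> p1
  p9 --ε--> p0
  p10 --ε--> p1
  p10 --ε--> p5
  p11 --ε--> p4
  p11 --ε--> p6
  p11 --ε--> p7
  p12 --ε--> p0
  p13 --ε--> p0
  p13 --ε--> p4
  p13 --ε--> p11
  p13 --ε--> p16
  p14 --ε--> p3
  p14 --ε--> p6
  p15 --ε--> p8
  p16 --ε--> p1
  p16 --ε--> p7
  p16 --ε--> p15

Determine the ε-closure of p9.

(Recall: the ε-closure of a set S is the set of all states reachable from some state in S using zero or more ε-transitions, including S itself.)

{p0, p1, p3, p4, p5, p6, p7, p9, p14}

Start with {p9}.
From p9 via ε: add p0.
From p0 via ε: add p3, p4, p5.
From p4 via ε: add p6.
From p6 via ε: add p1.
From p1 via ε: add p7, p14.
No new states can be added; the closed set is {p0, p1, p3, p4, p5, p6, p7, p9, p14}.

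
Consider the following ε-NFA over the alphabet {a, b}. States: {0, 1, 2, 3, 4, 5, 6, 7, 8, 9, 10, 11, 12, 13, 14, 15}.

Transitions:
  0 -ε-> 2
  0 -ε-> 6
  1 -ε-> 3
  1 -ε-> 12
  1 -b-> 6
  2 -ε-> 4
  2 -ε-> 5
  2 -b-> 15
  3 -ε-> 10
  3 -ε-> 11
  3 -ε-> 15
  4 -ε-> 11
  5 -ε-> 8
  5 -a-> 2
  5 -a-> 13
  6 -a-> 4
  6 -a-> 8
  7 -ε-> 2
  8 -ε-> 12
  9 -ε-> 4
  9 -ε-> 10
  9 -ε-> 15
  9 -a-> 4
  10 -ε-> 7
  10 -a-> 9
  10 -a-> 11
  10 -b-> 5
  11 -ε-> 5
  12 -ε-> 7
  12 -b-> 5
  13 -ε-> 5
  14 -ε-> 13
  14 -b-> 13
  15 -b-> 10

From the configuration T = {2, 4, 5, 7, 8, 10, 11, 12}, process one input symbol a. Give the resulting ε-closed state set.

{2, 4, 5, 7, 8, 9, 10, 11, 12, 13, 15}

5 on a → {2, 13}.
10 on a → {9, 11}.
No a-transition from 2, 4, 7, 8, 11, 12.
Union after reading a: {2, 9, 11, 13}.
Now take the ε-closure:
From 2 via ε: add 4, 5.
From 9 via ε: add 10, 15.
From 5 via ε: add 8.
From 10 via ε: add 7.
From 8 via ε: add 12.
No new states can be added; the closed set is {2, 4, 5, 7, 8, 9, 10, 11, 12, 13, 15}.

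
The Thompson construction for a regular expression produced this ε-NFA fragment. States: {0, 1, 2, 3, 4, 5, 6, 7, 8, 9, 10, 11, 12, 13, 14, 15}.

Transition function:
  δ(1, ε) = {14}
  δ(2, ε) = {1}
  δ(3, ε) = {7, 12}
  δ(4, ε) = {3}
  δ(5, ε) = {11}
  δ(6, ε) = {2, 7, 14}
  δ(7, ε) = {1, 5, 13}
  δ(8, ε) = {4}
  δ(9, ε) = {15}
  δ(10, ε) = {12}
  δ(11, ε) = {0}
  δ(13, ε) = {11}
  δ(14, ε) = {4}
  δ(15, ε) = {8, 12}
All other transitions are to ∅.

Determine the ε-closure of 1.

Start with {1}.
From 1 via ε: add 14.
From 14 via ε: add 4.
From 4 via ε: add 3.
From 3 via ε: add 7, 12.
From 7 via ε: add 5, 13.
From 5 via ε: add 11.
From 11 via ε: add 0.
No new states can be added; the closed set is {0, 1, 3, 4, 5, 7, 11, 12, 13, 14}.

{0, 1, 3, 4, 5, 7, 11, 12, 13, 14}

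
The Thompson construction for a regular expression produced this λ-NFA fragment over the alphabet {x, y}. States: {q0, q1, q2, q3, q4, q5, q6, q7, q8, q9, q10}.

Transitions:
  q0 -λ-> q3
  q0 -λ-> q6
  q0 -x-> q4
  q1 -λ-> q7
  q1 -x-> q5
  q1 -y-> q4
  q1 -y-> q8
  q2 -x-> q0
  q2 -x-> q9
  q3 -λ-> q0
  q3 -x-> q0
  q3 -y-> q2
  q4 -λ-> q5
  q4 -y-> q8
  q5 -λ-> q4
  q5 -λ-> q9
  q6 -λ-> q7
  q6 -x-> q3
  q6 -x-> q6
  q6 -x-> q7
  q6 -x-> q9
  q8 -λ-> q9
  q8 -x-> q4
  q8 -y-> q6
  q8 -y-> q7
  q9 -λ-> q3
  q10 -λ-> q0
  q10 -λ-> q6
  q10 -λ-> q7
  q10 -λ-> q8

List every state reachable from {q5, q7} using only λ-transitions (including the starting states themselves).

Start with {q5, q7}.
From q5 via λ: add q4, q9.
From q9 via λ: add q3.
From q3 via λ: add q0.
From q0 via λ: add q6.
No new states can be added; the closed set is {q0, q3, q4, q5, q6, q7, q9}.

{q0, q3, q4, q5, q6, q7, q9}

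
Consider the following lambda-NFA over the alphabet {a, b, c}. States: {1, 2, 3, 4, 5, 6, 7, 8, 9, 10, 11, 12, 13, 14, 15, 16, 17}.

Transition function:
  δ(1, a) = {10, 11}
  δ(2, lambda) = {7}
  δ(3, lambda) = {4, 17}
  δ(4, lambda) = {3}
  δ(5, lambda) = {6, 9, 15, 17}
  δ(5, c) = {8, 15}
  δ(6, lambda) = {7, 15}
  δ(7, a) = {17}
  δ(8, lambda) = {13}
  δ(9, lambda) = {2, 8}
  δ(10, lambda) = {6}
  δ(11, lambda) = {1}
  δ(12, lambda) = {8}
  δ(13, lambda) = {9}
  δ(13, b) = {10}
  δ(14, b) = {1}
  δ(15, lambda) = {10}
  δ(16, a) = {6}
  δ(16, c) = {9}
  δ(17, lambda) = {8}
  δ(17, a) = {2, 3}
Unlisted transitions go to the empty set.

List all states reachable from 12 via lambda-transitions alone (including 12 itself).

Start with {12}.
From 12 via lambda: add 8.
From 8 via lambda: add 13.
From 13 via lambda: add 9.
From 9 via lambda: add 2.
From 2 via lambda: add 7.
No new states can be added; the closed set is {2, 7, 8, 9, 12, 13}.

{2, 7, 8, 9, 12, 13}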